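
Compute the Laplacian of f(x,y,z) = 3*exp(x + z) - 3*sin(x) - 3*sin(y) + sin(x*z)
-x**2*sin(x*z) - z**2*sin(x*z) + 6*exp(x + z) + 3*sin(x) + 3*sin(y)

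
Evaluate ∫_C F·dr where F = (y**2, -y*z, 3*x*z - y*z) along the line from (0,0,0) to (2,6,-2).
48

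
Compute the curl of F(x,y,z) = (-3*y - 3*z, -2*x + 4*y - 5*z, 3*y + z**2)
(8, -3, 1)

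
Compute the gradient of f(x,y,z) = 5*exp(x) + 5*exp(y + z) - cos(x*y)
(y*sin(x*y) + 5*exp(x), x*sin(x*y) + 5*exp(y + z), 5*exp(y + z))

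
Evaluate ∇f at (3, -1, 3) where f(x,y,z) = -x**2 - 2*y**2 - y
(-6, 3, 0)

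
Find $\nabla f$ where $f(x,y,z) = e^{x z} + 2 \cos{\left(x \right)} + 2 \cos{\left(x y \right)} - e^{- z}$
(-2*y*sin(x*y) + z*exp(x*z) - 2*sin(x), -2*x*sin(x*y), x*exp(x*z) + exp(-z))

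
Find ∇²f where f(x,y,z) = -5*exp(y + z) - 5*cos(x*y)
5*x**2*cos(x*y) + 5*y**2*cos(x*y) - 10*exp(y + z)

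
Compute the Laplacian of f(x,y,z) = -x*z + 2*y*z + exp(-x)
exp(-x)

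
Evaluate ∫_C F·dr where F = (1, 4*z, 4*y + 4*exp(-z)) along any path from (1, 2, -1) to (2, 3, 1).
8*sinh(1) + 21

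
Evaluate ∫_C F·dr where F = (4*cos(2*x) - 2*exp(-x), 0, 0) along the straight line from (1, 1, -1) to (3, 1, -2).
-2*sin(2) - 2*exp(-1) + 2*sin(6) + 2*exp(-3)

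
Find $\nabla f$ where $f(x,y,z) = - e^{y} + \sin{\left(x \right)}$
(cos(x), -exp(y), 0)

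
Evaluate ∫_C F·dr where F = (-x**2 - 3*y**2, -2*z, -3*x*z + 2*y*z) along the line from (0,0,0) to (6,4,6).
-312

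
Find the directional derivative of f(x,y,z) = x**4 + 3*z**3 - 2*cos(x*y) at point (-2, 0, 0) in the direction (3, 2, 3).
-48*sqrt(22)/11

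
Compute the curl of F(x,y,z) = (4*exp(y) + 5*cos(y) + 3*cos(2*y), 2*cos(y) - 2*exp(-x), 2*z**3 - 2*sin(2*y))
(-4*cos(2*y), 0, -4*exp(y) + 5*sin(y) + 6*sin(2*y) + 2*exp(-x))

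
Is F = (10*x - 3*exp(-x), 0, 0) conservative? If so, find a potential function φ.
Yes, F is conservative. φ = 5*x**2 + 3*exp(-x)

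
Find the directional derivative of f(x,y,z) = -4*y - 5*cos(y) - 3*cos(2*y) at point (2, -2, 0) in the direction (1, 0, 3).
0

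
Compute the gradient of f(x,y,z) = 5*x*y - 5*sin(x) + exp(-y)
(5*y - 5*cos(x), 5*x - exp(-y), 0)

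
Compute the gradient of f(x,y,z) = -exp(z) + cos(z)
(0, 0, -exp(z) - sin(z))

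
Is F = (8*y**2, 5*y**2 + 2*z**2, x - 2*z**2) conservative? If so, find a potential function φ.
No, ∇×F = (-4*z, -1, -16*y) ≠ 0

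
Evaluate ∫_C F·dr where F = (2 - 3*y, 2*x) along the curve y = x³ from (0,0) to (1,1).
11/4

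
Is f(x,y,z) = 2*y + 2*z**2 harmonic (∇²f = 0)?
No, ∇²f = 4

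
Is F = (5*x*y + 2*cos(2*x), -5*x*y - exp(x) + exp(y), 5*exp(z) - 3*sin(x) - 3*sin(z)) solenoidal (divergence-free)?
No, ∇·F = -5*x + 5*y + exp(y) + 5*exp(z) - 4*sin(2*x) - 3*cos(z)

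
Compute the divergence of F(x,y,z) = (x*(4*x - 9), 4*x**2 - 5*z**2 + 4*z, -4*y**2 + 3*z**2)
8*x + 6*z - 9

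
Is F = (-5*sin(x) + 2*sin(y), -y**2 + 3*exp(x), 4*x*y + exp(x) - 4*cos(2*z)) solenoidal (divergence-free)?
No, ∇·F = -2*y + 8*sin(2*z) - 5*cos(x)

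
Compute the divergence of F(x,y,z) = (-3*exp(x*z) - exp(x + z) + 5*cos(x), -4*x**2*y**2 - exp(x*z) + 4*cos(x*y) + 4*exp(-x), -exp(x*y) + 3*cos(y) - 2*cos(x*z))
-8*x**2*y - 4*x*sin(x*y) + 2*x*sin(x*z) - 3*z*exp(x*z) - exp(x + z) - 5*sin(x)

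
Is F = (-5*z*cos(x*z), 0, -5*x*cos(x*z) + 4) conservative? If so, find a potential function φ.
Yes, F is conservative. φ = 4*z - 5*sin(x*z)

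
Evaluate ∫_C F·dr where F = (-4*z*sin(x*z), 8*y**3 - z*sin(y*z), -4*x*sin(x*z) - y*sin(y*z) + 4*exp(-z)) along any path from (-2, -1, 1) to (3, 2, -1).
-8*sinh(1) + 4*cos(3) - cos(1) - 3*cos(2) + 30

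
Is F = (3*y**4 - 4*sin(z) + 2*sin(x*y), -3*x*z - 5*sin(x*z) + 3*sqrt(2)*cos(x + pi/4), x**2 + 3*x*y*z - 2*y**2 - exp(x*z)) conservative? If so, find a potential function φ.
No, ∇×F = (3*x*z + 5*x*cos(x*z) + 3*x - 4*y, -2*x - 3*y*z + z*exp(x*z) - 4*cos(z), -2*x*cos(x*y) - 12*y**3 - 5*z*cos(x*z) - 3*z - 3*sqrt(2)*sin(x + pi/4)) ≠ 0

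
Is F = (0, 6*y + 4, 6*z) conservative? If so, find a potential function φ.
Yes, F is conservative. φ = 3*y**2 + 4*y + 3*z**2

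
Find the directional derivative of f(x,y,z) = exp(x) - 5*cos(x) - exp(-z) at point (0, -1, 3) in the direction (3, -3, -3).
-sqrt(3)*(1 - exp(3))*exp(-3)/3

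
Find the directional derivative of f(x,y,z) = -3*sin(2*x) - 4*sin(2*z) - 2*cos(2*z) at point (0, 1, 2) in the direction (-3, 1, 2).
sqrt(14)*(4*sin(4) - 8*cos(4) + 9)/7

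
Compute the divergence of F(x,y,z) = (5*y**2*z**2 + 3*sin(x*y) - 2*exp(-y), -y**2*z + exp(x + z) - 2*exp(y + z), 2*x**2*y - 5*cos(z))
-2*y*z + 3*y*cos(x*y) - 2*exp(y + z) + 5*sin(z)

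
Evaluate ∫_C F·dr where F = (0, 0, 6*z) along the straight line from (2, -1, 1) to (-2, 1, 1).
0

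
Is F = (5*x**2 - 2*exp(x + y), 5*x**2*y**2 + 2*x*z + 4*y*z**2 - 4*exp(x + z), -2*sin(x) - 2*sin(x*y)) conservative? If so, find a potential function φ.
No, ∇×F = (-2*x*cos(x*y) - 2*x - 8*y*z + 4*exp(x + z), 2*y*cos(x*y) + 2*cos(x), 10*x*y**2 + 2*z + 2*exp(x + y) - 4*exp(x + z)) ≠ 0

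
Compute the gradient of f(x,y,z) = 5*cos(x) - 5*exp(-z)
(-5*sin(x), 0, 5*exp(-z))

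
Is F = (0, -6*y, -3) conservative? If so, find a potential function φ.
Yes, F is conservative. φ = -3*y**2 - 3*z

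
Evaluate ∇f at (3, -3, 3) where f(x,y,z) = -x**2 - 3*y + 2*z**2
(-6, -3, 12)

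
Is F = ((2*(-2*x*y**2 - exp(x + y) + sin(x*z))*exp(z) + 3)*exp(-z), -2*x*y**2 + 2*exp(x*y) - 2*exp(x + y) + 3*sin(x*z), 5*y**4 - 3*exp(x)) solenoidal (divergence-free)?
No, ∇·F = -4*x*y + 2*x*exp(x*y) - 4*y**2 + 2*z*cos(x*z) - 4*exp(x + y)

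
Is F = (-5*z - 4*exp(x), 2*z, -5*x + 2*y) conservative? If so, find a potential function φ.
Yes, F is conservative. φ = -5*x*z + 2*y*z - 4*exp(x)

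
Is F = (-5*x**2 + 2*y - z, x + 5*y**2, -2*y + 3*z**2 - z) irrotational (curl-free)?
No, ∇×F = (-2, -1, -1)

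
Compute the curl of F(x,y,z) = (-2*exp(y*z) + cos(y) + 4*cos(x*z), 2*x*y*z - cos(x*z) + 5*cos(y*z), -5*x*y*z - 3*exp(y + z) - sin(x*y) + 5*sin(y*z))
(-2*x*y - 5*x*z - x*sin(x*z) - x*cos(x*y) + 5*y*sin(y*z) + 5*z*cos(y*z) - 3*exp(y + z), -4*x*sin(x*z) + 5*y*z - 2*y*exp(y*z) + y*cos(x*y), 2*y*z + 2*z*exp(y*z) + z*sin(x*z) + sin(y))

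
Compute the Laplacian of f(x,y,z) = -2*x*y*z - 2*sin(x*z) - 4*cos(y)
2*x**2*sin(x*z) + 2*z**2*sin(x*z) + 4*cos(y)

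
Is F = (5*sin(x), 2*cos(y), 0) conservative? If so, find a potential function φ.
Yes, F is conservative. φ = 2*sin(y) - 5*cos(x)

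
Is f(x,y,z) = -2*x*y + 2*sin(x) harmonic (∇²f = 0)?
No, ∇²f = -2*sin(x)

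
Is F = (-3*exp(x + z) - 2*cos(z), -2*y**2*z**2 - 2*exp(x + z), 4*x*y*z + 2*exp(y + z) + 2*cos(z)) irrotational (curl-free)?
No, ∇×F = (4*x*z + 4*y**2*z + 2*exp(x + z) + 2*exp(y + z), -4*y*z - 3*exp(x + z) + 2*sin(z), -2*exp(x + z))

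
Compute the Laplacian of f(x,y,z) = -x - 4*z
0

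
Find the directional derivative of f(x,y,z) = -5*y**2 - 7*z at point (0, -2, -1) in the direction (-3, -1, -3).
sqrt(19)/19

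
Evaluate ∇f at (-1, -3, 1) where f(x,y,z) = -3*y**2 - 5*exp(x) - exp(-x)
((-5 + exp(2))*exp(-1), 18, 0)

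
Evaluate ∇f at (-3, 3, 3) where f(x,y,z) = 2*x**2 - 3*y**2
(-12, -18, 0)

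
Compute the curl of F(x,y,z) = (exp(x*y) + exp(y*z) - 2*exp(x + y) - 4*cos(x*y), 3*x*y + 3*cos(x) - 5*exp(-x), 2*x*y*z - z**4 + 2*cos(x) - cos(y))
(2*x*z + sin(y), -2*y*z + y*exp(y*z) + 2*sin(x), -x*exp(x*y) - 4*x*sin(x*y) + 3*y - z*exp(y*z) + 2*exp(x + y) - 3*sin(x) + 5*exp(-x))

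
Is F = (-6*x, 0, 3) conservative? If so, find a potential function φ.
Yes, F is conservative. φ = -3*x**2 + 3*z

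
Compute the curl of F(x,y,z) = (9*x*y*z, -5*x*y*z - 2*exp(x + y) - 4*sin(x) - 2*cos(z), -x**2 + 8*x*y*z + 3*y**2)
(5*x*y + 8*x*z + 6*y - 2*sin(z), 9*x*y + 2*x - 8*y*z, -9*x*z - 5*y*z - 2*exp(x + y) - 4*cos(x))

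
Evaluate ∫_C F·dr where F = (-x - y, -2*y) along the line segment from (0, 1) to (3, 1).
-15/2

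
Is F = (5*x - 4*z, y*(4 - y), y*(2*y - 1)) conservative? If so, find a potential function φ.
No, ∇×F = (4*y - 1, -4, 0) ≠ 0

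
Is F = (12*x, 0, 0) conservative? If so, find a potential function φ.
Yes, F is conservative. φ = 6*x**2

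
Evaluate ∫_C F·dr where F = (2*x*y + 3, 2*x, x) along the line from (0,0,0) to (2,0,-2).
4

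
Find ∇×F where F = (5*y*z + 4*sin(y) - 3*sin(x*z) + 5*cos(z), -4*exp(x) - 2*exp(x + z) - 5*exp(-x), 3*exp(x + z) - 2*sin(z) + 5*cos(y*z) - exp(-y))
(-5*z*sin(y*z) + 2*exp(x + z) + exp(-y), -3*x*cos(x*z) + 5*y - 3*exp(x + z) - 5*sin(z), -5*z - 4*exp(x) - 2*exp(x + z) - 4*cos(y) + 5*exp(-x))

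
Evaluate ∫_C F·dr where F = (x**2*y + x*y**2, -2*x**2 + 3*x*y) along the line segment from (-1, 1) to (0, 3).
-22/3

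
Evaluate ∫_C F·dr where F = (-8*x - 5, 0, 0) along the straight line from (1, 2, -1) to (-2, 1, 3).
3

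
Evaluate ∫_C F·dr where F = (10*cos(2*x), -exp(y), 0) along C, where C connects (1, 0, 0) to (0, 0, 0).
-5*sin(2)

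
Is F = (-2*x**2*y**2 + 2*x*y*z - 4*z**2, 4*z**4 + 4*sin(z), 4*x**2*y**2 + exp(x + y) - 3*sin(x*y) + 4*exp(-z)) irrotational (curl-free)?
No, ∇×F = (8*x**2*y - 3*x*cos(x*y) - 16*z**3 + exp(x + y) - 4*cos(z), -8*x*y**2 + 2*x*y + 3*y*cos(x*y) - 8*z - exp(x + y), 2*x*(2*x*y - z))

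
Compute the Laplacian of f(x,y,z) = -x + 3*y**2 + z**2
8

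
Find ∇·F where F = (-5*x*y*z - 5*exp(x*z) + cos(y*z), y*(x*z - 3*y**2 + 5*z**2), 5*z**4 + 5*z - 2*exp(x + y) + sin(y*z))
x*z - 9*y**2 - 5*y*z + y*cos(y*z) + 20*z**3 + 5*z**2 - 5*z*exp(x*z) + 5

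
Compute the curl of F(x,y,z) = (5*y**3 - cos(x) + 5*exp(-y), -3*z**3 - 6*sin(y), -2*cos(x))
(9*z**2, -2*sin(x), -15*y**2 + 5*exp(-y))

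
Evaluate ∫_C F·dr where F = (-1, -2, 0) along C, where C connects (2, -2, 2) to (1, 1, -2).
-5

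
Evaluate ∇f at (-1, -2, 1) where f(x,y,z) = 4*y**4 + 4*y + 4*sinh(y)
(0, -124 + 4*cosh(2), 0)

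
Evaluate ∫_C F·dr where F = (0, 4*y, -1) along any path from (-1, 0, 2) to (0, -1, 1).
3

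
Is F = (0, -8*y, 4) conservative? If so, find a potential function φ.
Yes, F is conservative. φ = -4*y**2 + 4*z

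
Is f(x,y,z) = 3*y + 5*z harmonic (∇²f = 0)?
Yes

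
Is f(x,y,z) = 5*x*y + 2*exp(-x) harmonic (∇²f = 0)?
No, ∇²f = 2*exp(-x)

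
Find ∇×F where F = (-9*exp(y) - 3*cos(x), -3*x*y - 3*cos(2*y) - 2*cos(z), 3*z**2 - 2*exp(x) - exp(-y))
(-2*sin(z) + exp(-y), 2*exp(x), -3*y + 9*exp(y))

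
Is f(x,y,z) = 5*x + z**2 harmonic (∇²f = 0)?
No, ∇²f = 2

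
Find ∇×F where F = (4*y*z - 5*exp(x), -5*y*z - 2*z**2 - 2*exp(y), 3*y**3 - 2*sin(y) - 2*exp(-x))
(9*y**2 + 5*y + 4*z - 2*cos(y), 4*y - 2*exp(-x), -4*z)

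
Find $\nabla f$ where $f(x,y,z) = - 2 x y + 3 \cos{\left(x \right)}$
(-2*y - 3*sin(x), -2*x, 0)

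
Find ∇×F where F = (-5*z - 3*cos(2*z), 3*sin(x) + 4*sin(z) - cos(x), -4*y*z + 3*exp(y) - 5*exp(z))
(-4*z + 3*exp(y) - 4*cos(z), 6*sin(2*z) - 5, sin(x) + 3*cos(x))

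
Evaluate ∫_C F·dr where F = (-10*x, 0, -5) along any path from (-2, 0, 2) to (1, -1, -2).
35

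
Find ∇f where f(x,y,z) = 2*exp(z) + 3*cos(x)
(-3*sin(x), 0, 2*exp(z))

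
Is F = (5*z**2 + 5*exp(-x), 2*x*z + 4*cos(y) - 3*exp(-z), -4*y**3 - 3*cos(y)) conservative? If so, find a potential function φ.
No, ∇×F = (-2*x - 12*y**2 + 3*sin(y) - 3*exp(-z), 10*z, 2*z) ≠ 0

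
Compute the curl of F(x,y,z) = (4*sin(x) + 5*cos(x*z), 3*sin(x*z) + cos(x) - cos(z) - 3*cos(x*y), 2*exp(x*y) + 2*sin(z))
(2*x*exp(x*y) - 3*x*cos(x*z) - sin(z), -5*x*sin(x*z) - 2*y*exp(x*y), 3*y*sin(x*y) + 3*z*cos(x*z) - sin(x))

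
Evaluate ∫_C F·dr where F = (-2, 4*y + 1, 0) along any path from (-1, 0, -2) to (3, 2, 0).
2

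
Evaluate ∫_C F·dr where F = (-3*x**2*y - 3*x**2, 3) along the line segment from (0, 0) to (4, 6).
-334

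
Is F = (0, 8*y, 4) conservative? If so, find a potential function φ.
Yes, F is conservative. φ = 4*y**2 + 4*z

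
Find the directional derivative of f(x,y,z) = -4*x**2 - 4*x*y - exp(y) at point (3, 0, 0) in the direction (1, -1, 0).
-11*sqrt(2)/2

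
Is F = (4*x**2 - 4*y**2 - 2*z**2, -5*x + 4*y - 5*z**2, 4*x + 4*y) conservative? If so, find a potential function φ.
No, ∇×F = (10*z + 4, -4*z - 4, 8*y - 5) ≠ 0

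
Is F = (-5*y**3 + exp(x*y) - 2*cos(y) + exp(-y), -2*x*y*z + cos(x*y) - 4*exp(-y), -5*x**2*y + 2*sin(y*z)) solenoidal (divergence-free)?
No, ∇·F = -2*x*z - x*sin(x*y) + y*exp(x*y) + 2*y*cos(y*z) + 4*exp(-y)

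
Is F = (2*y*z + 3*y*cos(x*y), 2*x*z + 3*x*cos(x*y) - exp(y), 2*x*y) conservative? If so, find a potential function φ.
Yes, F is conservative. φ = 2*x*y*z - exp(y) + 3*sin(x*y)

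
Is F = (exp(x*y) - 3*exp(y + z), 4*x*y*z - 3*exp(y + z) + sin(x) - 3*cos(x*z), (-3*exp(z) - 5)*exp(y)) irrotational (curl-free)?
No, ∇×F = (-4*x*y - 3*x*sin(x*z) - 5*exp(y), -3*exp(y + z), -x*exp(x*y) + 4*y*z + 3*z*sin(x*z) + 3*exp(y + z) + cos(x))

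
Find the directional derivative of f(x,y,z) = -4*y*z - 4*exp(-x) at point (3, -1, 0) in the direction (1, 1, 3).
4*sqrt(11)*(1 + 3*exp(3))*exp(-3)/11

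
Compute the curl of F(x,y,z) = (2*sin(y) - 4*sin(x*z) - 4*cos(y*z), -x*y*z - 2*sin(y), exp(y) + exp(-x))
(x*y + exp(y), -4*x*cos(x*z) + 4*y*sin(y*z) + exp(-x), -y*z - 4*z*sin(y*z) - 2*cos(y))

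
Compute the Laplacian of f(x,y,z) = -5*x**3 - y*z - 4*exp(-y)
-30*x - 4*exp(-y)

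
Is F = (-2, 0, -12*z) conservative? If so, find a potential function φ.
Yes, F is conservative. φ = -2*x - 6*z**2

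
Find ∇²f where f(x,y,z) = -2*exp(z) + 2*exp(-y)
-2*exp(z) + 2*exp(-y)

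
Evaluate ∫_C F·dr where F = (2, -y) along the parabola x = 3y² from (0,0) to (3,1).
11/2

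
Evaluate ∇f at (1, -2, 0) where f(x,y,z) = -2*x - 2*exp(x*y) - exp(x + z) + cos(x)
(-E - 2 - sin(1) + 4*exp(-2), -2*exp(-2), -E)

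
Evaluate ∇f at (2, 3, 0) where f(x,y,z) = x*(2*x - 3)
(5, 0, 0)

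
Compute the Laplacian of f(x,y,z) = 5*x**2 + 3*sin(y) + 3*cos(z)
-3*sin(y) - 3*cos(z) + 10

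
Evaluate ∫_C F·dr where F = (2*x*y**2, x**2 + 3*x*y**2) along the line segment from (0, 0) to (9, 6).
3078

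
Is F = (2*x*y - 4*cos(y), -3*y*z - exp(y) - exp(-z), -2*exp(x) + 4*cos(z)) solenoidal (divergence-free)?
No, ∇·F = 2*y - 3*z - exp(y) - 4*sin(z)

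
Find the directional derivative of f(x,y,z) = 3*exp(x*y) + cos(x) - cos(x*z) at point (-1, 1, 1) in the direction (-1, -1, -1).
-sqrt(3)*sin(1)/3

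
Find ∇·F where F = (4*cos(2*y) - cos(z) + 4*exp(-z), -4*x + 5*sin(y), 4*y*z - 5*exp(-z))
4*y + 5*cos(y) + 5*exp(-z)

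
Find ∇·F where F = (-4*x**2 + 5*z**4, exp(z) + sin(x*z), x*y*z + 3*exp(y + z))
x*y - 8*x + 3*exp(y + z)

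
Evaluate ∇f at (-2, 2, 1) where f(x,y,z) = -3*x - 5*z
(-3, 0, -5)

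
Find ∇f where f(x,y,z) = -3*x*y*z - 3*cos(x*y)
(3*y*(-z + sin(x*y)), 3*x*(-z + sin(x*y)), -3*x*y)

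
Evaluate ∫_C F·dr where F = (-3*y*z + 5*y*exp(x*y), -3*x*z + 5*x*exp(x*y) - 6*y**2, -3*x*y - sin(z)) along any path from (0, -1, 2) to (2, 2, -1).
-11 - cos(2) + cos(1) + 5*exp(4)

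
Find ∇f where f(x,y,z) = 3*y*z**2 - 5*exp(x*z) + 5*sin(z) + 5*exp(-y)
(-5*z*exp(x*z), 3*z**2 - 5*exp(-y), -5*x*exp(x*z) + 6*y*z + 5*cos(z))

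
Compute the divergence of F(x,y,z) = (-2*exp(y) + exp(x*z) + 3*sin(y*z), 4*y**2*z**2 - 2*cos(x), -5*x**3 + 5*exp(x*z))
5*x*exp(x*z) + 8*y*z**2 + z*exp(x*z)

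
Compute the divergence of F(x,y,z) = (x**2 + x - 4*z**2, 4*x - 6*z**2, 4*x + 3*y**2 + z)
2*x + 2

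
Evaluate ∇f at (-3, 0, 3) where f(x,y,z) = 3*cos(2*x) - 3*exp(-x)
(6*sin(6) + 3*exp(3), 0, 0)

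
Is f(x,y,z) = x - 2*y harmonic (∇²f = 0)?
Yes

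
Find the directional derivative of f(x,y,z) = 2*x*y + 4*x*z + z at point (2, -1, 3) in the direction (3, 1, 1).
43*sqrt(11)/11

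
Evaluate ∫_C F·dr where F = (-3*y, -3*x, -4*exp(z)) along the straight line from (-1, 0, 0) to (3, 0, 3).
4 - 4*exp(3)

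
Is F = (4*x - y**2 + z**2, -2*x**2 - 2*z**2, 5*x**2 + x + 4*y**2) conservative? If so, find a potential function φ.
No, ∇×F = (8*y + 4*z, -10*x + 2*z - 1, -4*x + 2*y) ≠ 0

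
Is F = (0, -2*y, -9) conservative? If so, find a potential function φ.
Yes, F is conservative. φ = -y**2 - 9*z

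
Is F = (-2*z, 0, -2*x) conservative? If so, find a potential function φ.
Yes, F is conservative. φ = -2*x*z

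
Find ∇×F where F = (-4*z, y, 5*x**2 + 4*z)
(0, -10*x - 4, 0)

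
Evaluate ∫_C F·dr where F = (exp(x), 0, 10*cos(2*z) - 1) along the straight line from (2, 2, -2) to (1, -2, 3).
-exp(2) - 5 + 5*sin(4) + 5*sin(6) + E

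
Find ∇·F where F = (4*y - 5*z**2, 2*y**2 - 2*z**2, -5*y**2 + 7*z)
4*y + 7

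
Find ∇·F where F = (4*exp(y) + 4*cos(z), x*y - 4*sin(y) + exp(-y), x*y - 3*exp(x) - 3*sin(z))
x - 4*cos(y) - 3*cos(z) - exp(-y)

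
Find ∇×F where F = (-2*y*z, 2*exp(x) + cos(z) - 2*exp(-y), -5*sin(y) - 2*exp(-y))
(sin(z) - 5*cos(y) + 2*exp(-y), -2*y, 2*z + 2*exp(x))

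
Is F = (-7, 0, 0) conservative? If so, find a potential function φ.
Yes, F is conservative. φ = -7*x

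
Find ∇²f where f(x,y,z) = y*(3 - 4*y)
-8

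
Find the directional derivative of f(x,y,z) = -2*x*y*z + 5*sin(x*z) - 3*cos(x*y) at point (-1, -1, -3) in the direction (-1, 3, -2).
sqrt(14)*(25*cos(3) - 8 - 6*sin(1))/14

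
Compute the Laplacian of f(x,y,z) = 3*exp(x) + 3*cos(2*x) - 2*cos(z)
3*exp(x) - 12*cos(2*x) + 2*cos(z)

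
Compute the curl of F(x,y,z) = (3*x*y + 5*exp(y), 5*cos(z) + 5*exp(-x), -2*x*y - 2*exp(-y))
(-2*x + 5*sin(z) + 2*exp(-y), 2*y, -3*x - 5*exp(y) - 5*exp(-x))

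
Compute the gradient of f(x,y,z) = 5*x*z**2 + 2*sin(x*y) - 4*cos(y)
(2*y*cos(x*y) + 5*z**2, 2*x*cos(x*y) + 4*sin(y), 10*x*z)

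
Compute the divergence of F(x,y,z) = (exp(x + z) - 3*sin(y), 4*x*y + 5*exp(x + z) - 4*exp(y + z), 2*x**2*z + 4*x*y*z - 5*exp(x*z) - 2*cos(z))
2*x**2 + 4*x*y - 5*x*exp(x*z) + 4*x + exp(x + z) - 4*exp(y + z) + 2*sin(z)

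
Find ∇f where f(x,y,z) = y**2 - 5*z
(0, 2*y, -5)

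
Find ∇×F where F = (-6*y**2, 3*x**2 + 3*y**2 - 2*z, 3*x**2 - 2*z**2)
(2, -6*x, 6*x + 12*y)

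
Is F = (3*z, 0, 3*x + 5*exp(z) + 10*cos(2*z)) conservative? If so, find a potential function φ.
Yes, F is conservative. φ = 3*x*z + 5*exp(z) + 5*sin(2*z)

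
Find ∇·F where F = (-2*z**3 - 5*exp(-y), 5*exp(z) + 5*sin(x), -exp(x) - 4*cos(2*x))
0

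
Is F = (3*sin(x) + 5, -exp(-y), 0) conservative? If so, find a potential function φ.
Yes, F is conservative. φ = 5*x - 3*cos(x) + exp(-y)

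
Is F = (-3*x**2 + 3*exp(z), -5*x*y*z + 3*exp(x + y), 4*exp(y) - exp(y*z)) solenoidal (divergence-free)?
No, ∇·F = -5*x*z - 6*x - y*exp(y*z) + 3*exp(x + y)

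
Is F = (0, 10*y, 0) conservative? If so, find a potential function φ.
Yes, F is conservative. φ = 5*y**2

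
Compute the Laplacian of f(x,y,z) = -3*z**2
-6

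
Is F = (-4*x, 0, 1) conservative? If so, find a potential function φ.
Yes, F is conservative. φ = -2*x**2 + z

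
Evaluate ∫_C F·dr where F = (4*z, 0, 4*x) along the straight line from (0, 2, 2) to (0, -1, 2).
0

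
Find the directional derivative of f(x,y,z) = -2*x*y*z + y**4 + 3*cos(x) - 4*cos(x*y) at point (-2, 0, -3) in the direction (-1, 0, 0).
-3*sin(2)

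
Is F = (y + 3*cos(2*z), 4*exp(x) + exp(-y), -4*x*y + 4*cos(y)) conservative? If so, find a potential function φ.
No, ∇×F = (-4*x - 4*sin(y), 4*y - 6*sin(2*z), 4*exp(x) - 1) ≠ 0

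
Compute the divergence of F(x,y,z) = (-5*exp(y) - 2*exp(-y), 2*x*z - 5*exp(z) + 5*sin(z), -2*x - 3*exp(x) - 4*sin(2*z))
-8*cos(2*z)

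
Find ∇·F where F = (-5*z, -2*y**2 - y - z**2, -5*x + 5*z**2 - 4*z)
-4*y + 10*z - 5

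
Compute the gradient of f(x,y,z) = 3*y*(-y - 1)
(0, -6*y - 3, 0)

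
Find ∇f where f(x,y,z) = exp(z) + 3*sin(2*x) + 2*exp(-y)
(6*cos(2*x), -2*exp(-y), exp(z))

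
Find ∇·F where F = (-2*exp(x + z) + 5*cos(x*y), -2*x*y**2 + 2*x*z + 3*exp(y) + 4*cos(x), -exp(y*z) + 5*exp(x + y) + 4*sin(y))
-4*x*y - y*exp(y*z) - 5*y*sin(x*y) + 3*exp(y) - 2*exp(x + z)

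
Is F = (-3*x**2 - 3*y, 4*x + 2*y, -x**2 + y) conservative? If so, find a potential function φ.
No, ∇×F = (1, 2*x, 7) ≠ 0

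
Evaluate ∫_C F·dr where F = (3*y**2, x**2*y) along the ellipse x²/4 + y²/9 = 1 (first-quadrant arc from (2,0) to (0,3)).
-27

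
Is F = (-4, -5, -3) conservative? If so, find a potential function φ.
Yes, F is conservative. φ = -4*x - 5*y - 3*z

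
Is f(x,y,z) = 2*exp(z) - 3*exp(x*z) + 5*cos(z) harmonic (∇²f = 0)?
No, ∇²f = -3*x**2*exp(x*z) - 3*z**2*exp(x*z) + 2*exp(z) - 5*cos(z)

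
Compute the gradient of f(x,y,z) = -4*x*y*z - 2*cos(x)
(-4*y*z + 2*sin(x), -4*x*z, -4*x*y)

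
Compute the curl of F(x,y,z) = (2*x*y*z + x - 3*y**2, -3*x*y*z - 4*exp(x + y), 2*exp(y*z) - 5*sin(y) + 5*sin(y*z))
(3*x*y + 2*z*exp(y*z) + 5*z*cos(y*z) - 5*cos(y), 2*x*y, -2*x*z - 3*y*z + 6*y - 4*exp(x + y))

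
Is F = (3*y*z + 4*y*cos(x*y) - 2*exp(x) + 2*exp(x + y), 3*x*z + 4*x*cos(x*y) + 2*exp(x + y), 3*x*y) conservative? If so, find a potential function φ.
Yes, F is conservative. φ = 3*x*y*z - 2*exp(x) + 2*exp(x + y) + 4*sin(x*y)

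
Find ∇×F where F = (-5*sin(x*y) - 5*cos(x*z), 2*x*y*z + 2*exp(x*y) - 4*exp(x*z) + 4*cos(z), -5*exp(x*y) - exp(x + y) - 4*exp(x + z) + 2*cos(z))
(-2*x*y - 5*x*exp(x*y) + 4*x*exp(x*z) - exp(x + y) + 4*sin(z), 5*x*sin(x*z) + 5*y*exp(x*y) + exp(x + y) + 4*exp(x + z), 5*x*cos(x*y) + 2*y*z + 2*y*exp(x*y) - 4*z*exp(x*z))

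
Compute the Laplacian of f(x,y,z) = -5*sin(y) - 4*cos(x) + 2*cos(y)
5*sin(y) + 4*cos(x) - 2*cos(y)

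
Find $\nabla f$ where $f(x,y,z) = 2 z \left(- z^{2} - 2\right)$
(0, 0, -6*z**2 - 4)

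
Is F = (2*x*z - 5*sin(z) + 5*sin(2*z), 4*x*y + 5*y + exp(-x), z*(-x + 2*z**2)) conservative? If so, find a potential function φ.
No, ∇×F = (0, 2*x + z - 5*cos(z) + 10*cos(2*z), 4*y - exp(-x)) ≠ 0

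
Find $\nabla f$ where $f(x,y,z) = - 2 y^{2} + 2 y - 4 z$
(0, 2 - 4*y, -4)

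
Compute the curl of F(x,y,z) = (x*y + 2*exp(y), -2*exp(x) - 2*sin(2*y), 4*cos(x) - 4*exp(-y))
(4*exp(-y), 4*sin(x), -x - 2*exp(x) - 2*exp(y))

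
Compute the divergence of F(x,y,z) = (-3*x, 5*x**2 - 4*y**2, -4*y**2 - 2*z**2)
-8*y - 4*z - 3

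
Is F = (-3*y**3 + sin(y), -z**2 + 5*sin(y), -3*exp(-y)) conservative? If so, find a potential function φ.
No, ∇×F = (2*z + 3*exp(-y), 0, 9*y**2 - cos(y)) ≠ 0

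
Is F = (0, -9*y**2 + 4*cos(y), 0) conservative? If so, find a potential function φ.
Yes, F is conservative. φ = -3*y**3 + 4*sin(y)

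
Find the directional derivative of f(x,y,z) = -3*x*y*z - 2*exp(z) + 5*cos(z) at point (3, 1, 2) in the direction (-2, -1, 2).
-4*exp(2)/3 - 10*sin(2)/3 + 4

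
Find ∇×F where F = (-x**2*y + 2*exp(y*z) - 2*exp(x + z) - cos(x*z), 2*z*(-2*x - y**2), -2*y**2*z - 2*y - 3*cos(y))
(4*x + 2*y**2 - 4*y*z + 3*sin(y) - 2, x*sin(x*z) + 2*y*exp(y*z) - 2*exp(x + z), x**2 - 2*z*exp(y*z) - 4*z)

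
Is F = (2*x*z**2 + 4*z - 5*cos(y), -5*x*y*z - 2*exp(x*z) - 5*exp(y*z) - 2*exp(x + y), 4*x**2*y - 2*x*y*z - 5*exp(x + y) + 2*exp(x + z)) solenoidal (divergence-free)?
No, ∇·F = -2*x*y - 5*x*z + 2*z**2 - 5*z*exp(y*z) - 2*exp(x + y) + 2*exp(x + z)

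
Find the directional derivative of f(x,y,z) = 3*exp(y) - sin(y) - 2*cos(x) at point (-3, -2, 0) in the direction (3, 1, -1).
sqrt(11)*(-6*exp(2)*sin(3) + 3 - exp(2)*cos(2))*exp(-2)/11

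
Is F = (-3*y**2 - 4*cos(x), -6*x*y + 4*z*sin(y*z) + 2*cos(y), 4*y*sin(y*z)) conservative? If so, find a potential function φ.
Yes, F is conservative. φ = -3*x*y**2 - 4*sin(x) + 2*sin(y) - 4*cos(y*z)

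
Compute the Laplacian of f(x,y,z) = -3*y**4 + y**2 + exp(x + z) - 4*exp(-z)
-36*y**2 + 2*exp(x + z) + 2 - 4*exp(-z)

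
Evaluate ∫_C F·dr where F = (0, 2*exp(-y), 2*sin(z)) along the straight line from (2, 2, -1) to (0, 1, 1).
2*(1 - E)*exp(-2)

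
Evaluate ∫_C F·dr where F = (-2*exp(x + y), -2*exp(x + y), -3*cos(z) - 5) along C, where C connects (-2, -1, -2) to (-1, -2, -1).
-5 - 3*sin(2) + 3*sin(1)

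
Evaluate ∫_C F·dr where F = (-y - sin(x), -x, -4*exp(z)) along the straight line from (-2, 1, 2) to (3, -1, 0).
-3 + cos(3) - cos(2) + 4*exp(2)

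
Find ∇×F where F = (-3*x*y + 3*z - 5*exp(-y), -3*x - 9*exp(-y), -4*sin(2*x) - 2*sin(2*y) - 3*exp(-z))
(-4*cos(2*y), 8*cos(2*x) + 3, 3*x - 3 - 5*exp(-y))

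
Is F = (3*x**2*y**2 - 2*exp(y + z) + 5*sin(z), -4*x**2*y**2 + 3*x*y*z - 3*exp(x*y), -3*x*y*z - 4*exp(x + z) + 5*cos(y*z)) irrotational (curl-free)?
No, ∇×F = (-3*x*y - 3*x*z - 5*z*sin(y*z), 3*y*z + 4*exp(x + z) - 2*exp(y + z) + 5*cos(z), -6*x**2*y - 8*x*y**2 + 3*y*z - 3*y*exp(x*y) + 2*exp(y + z))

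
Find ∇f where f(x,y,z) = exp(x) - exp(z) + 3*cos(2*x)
(exp(x) - 6*sin(2*x), 0, -exp(z))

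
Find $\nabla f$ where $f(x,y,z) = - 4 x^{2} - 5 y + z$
(-8*x, -5, 1)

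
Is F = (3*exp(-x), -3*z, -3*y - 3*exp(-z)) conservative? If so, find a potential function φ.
Yes, F is conservative. φ = -3*y*z + 3*exp(-z) - 3*exp(-x)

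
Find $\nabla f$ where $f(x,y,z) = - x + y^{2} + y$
(-1, 2*y + 1, 0)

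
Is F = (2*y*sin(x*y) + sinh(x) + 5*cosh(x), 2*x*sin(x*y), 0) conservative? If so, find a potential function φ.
Yes, F is conservative. φ = -2*cos(x*y) + 5*sinh(x) + cosh(x)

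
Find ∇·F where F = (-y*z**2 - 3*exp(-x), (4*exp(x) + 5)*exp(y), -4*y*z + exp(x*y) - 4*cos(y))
((-4*y + (4*exp(x) + 5)*exp(y))*exp(x) + 3)*exp(-x)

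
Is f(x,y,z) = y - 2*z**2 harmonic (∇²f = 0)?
No, ∇²f = -4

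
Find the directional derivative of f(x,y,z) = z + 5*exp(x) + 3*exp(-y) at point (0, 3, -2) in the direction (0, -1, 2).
sqrt(5)*(3 + 2*exp(3))*exp(-3)/5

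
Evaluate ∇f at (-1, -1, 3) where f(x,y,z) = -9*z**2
(0, 0, -54)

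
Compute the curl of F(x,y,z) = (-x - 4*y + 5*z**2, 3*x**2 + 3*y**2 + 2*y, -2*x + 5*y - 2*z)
(5, 10*z + 2, 6*x + 4)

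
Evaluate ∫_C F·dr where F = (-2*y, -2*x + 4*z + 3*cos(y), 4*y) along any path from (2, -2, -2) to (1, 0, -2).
-24 + 3*sin(2)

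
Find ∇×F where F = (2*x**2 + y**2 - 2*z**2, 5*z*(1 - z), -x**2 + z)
(10*z - 5, 2*x - 4*z, -2*y)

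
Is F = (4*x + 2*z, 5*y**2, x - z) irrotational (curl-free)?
No, ∇×F = (0, 1, 0)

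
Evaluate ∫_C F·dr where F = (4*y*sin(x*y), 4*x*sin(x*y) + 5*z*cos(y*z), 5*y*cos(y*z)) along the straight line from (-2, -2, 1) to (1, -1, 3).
4*cos(4) - 4*cos(1) - 5*sin(3) + 5*sin(2)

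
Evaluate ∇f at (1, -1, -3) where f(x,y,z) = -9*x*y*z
(-27, 27, 9)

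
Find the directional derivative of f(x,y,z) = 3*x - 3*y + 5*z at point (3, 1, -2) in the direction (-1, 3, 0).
-6*sqrt(10)/5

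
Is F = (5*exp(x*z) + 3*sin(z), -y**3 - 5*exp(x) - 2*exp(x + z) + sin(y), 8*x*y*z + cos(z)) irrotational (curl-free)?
No, ∇×F = (8*x*z + 2*exp(x + z), 5*x*exp(x*z) - 8*y*z + 3*cos(z), (-2*exp(z) - 5)*exp(x))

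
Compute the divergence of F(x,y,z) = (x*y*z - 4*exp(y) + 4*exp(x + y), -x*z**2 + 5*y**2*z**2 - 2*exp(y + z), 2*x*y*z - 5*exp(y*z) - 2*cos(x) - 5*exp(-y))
2*x*y + 10*y*z**2 + y*z - 5*y*exp(y*z) + 4*exp(x + y) - 2*exp(y + z)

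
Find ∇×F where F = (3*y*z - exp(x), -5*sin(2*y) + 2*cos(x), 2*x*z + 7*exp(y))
(7*exp(y), 3*y - 2*z, -3*z - 2*sin(x))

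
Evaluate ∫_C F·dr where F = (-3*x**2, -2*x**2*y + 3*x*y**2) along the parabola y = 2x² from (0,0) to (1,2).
67/21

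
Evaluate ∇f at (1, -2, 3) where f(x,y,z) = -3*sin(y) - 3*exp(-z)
(0, -3*cos(2), 3*exp(-3))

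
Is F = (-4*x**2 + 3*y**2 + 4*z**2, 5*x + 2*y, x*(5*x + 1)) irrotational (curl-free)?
No, ∇×F = (0, -10*x + 8*z - 1, 5 - 6*y)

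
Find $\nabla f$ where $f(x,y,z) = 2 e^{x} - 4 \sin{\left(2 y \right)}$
(2*exp(x), -8*cos(2*y), 0)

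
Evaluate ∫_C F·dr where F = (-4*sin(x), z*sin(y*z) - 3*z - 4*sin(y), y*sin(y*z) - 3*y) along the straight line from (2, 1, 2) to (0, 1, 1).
-cos(1) - 3*cos(2) + 7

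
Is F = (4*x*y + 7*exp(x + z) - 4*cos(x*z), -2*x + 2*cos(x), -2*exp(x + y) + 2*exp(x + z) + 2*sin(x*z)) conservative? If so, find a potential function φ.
No, ∇×F = (-2*exp(x + y), 4*x*sin(x*z) - 2*z*cos(x*z) + 2*exp(x + y) + 5*exp(x + z), -4*x - 2*sin(x) - 2) ≠ 0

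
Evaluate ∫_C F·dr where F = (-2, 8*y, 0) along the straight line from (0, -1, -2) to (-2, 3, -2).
36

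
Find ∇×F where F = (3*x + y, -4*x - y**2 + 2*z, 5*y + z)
(3, 0, -5)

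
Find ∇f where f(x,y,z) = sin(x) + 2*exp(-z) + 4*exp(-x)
(cos(x) - 4*exp(-x), 0, -2*exp(-z))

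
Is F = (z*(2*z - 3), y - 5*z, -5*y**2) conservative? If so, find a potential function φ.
No, ∇×F = (5 - 10*y, 4*z - 3, 0) ≠ 0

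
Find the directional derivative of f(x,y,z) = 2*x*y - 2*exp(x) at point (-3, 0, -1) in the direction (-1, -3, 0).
sqrt(10)*(1 + 9*exp(3))*exp(-3)/5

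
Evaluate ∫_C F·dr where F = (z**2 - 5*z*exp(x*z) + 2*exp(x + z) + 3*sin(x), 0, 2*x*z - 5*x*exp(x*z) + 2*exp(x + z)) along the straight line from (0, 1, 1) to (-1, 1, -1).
-7*E - 3*cos(1) + 2*exp(-2) + 7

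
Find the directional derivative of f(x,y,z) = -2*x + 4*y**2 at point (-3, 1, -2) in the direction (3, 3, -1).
18*sqrt(19)/19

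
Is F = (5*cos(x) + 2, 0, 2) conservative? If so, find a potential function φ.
Yes, F is conservative. φ = 2*x + 2*z + 5*sin(x)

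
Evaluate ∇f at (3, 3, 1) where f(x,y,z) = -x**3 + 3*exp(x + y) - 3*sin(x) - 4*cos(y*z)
(-27 - 3*cos(3) + 3*exp(6), 4*sin(3) + 3*exp(6), 12*sin(3))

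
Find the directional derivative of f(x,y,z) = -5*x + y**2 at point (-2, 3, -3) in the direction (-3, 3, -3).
11*sqrt(3)/3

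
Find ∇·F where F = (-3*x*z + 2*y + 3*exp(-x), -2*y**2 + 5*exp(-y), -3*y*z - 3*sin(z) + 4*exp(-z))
-7*y - 3*z - 3*cos(z) - 4*exp(-z) - 5*exp(-y) - 3*exp(-x)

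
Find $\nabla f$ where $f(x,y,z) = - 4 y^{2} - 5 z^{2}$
(0, -8*y, -10*z)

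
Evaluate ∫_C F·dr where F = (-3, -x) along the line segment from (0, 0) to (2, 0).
-6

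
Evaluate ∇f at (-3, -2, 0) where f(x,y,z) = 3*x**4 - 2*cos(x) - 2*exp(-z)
(-324 - 2*sin(3), 0, 2)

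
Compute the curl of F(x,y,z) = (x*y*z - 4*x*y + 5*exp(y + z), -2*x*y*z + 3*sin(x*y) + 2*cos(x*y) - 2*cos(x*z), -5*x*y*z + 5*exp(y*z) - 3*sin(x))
(2*x*y - 5*x*z - 2*x*sin(x*z) + 5*z*exp(y*z), x*y + 5*y*z + 5*exp(y + z) + 3*cos(x), -x*z + 4*x - 2*y*z - 2*y*sin(x*y) + 3*y*cos(x*y) + 2*z*sin(x*z) - 5*exp(y + z))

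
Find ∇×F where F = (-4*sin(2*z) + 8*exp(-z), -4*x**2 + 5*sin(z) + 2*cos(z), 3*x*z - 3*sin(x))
(2*sin(z) - 5*cos(z), -3*z + 3*cos(x) - 8*cos(2*z) - 8*exp(-z), -8*x)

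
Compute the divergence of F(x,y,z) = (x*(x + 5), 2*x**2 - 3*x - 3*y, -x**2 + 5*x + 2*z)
2*x + 4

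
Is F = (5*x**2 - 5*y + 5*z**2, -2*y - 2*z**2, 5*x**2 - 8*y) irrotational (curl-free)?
No, ∇×F = (4*z - 8, -10*x + 10*z, 5)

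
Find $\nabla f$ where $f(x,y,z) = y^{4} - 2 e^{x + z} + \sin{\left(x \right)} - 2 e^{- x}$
(-2*exp(x + z) + cos(x) + 2*exp(-x), 4*y**3, -2*exp(x + z))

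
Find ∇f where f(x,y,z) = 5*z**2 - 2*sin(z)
(0, 0, 10*z - 2*cos(z))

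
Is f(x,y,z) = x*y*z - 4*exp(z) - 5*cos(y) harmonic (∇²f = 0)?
No, ∇²f = -4*exp(z) + 5*cos(y)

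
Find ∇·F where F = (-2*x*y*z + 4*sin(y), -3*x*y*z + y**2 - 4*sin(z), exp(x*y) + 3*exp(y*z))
-3*x*z - 2*y*z + 3*y*exp(y*z) + 2*y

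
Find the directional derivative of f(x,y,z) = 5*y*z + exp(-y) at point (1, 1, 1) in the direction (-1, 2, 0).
sqrt(5)*(-2/5 + 2*E)*exp(-1)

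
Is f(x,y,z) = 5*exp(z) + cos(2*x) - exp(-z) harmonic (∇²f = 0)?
No, ∇²f = 5*exp(z) - 4*cos(2*x) - exp(-z)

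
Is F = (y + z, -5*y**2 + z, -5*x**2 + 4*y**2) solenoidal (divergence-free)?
No, ∇·F = -10*y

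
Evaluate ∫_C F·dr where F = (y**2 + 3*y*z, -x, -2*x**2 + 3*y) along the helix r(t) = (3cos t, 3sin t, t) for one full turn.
27*pi*(-pi - 1)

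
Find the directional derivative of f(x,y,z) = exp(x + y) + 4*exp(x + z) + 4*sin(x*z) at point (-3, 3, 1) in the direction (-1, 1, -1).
8*sqrt(3)*(exp(2)*cos(3) - 1)*exp(-2)/3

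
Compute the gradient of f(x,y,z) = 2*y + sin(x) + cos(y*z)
(cos(x), -z*sin(y*z) + 2, -y*sin(y*z))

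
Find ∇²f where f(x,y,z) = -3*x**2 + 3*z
-6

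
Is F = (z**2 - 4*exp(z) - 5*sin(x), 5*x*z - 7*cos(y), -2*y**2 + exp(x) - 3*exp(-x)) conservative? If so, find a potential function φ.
No, ∇×F = (-5*x - 4*y, 2*z - exp(x) - 4*exp(z) - 3*exp(-x), 5*z) ≠ 0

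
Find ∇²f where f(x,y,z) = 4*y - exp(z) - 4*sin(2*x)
-exp(z) + 16*sin(2*x)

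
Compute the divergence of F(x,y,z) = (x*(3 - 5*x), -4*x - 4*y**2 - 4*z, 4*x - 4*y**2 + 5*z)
-10*x - 8*y + 8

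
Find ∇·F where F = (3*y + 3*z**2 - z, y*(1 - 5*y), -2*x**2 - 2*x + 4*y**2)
1 - 10*y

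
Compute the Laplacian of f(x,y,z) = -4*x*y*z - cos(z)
cos(z)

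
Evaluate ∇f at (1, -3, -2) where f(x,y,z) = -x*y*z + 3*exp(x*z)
(-6 - 6*exp(-2), 2, 3*exp(-2) + 3)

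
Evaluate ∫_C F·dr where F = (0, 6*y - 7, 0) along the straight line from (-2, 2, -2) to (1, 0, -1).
2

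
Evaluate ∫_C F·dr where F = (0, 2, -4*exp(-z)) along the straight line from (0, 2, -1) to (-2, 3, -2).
-4*E + 2 + 4*exp(2)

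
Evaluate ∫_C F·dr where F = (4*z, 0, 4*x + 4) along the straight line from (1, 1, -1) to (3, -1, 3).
56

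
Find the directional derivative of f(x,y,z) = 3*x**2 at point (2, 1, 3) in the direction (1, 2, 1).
2*sqrt(6)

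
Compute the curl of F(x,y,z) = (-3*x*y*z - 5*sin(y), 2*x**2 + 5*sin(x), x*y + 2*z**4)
(x, y*(-3*x - 1), 3*x*z + 4*x + 5*cos(x) + 5*cos(y))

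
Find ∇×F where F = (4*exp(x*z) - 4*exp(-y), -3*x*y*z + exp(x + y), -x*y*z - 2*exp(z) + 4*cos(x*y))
(x*(3*y - z - 4*sin(x*y)), 4*x*exp(x*z) + y*z + 4*y*sin(x*y), -3*y*z + exp(x + y) - 4*exp(-y))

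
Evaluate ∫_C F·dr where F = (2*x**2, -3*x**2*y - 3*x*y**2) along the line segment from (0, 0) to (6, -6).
144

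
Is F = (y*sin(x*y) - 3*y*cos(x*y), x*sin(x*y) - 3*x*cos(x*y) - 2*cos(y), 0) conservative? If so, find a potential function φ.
Yes, F is conservative. φ = -2*sin(y) - 3*sin(x*y) - cos(x*y)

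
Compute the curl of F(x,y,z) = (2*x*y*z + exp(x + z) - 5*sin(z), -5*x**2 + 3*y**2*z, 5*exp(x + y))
(-3*y**2 + 5*exp(x + y), 2*x*y - 5*exp(x + y) + exp(x + z) - 5*cos(z), 2*x*(-z - 5))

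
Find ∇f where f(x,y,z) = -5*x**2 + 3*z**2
(-10*x, 0, 6*z)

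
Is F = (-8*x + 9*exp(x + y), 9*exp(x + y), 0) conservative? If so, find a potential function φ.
Yes, F is conservative. φ = -4*x**2 + 9*exp(x + y)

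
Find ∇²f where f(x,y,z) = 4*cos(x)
-4*cos(x)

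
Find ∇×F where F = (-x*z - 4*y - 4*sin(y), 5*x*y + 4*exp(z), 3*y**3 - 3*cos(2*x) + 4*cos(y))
(9*y**2 - 4*exp(z) - 4*sin(y), -x - 6*sin(2*x), 5*y + 4*cos(y) + 4)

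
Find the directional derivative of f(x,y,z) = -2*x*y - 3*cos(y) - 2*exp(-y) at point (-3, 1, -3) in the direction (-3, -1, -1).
-sqrt(11)*(2 + 3*E*sin(1))*exp(-1)/11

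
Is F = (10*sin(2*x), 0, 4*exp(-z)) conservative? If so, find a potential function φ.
Yes, F is conservative. φ = -5*cos(2*x) - 4*exp(-z)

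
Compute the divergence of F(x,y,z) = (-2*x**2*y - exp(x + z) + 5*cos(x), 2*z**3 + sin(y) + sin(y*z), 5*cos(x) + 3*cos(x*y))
-4*x*y + z*cos(y*z) - exp(x + z) - 5*sin(x) + cos(y)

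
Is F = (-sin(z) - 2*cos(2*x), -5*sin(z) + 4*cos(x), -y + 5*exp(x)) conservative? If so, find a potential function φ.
No, ∇×F = (5*cos(z) - 1, -5*exp(x) - cos(z), -4*sin(x)) ≠ 0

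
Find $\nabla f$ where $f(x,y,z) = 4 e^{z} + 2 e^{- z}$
(0, 0, 4*exp(z) - 2*exp(-z))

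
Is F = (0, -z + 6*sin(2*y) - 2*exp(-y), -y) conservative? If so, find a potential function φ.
Yes, F is conservative. φ = -y*z - 3*cos(2*y) + 2*exp(-y)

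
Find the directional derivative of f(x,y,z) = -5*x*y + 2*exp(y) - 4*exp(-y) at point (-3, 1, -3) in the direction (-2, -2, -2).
2*sqrt(3)*(-5*E - exp(2) - 2)*exp(-1)/3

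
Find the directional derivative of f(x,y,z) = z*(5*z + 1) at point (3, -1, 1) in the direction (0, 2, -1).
-11*sqrt(5)/5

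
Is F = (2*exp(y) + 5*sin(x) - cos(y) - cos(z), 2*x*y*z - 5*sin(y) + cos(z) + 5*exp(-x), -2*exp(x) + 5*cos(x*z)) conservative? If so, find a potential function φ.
No, ∇×F = (-2*x*y + sin(z), 5*z*sin(x*z) + 2*exp(x) + sin(z), 2*y*z - 2*exp(y) - sin(y) - 5*exp(-x)) ≠ 0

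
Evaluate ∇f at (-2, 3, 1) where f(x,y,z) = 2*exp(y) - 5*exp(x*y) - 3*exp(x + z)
(3*(-exp(5) - 5)*exp(-6), 2*(5 + exp(9))*exp(-6), -3*exp(-1))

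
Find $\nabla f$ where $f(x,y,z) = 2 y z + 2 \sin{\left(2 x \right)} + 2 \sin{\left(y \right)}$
(4*cos(2*x), 2*z + 2*cos(y), 2*y)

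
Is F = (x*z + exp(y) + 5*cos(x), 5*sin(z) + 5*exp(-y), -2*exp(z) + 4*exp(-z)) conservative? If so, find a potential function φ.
No, ∇×F = (-5*cos(z), x, -exp(y)) ≠ 0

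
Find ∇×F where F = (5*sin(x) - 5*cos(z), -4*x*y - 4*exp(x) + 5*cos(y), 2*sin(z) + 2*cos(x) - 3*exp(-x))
(0, 2*sin(x) + 5*sin(z) - 3*exp(-x), -4*y - 4*exp(x))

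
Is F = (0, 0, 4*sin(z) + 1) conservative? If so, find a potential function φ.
Yes, F is conservative. φ = z - 4*cos(z)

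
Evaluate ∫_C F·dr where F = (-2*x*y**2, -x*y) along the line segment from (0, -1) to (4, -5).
-776/3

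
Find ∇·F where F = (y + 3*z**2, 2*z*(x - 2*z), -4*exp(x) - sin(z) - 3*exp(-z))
-cos(z) + 3*exp(-z)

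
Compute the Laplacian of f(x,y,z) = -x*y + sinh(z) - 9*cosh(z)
sinh(z) - 9*cosh(z)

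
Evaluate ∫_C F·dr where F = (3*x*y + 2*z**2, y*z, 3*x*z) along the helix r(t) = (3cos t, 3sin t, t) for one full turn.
3*pi*(-3 + 16*pi)/2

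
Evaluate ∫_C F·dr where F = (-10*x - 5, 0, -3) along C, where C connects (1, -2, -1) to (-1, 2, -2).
13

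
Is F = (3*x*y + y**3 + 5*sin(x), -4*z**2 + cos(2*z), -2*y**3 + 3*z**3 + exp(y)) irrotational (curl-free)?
No, ∇×F = (-6*y**2 + 8*z + exp(y) + 2*sin(2*z), 0, -3*x - 3*y**2)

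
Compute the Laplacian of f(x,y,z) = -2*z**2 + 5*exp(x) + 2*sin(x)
5*exp(x) - 2*sin(x) - 4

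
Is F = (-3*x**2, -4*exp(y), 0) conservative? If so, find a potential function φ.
Yes, F is conservative. φ = -x**3 - 4*exp(y)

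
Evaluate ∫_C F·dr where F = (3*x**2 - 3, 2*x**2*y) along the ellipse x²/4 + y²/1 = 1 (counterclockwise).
0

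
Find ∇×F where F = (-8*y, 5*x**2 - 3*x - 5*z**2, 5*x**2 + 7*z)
(10*z, -10*x, 10*x + 5)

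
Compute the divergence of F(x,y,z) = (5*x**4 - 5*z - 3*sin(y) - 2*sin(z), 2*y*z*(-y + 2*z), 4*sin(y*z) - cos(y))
20*x**3 - 4*y*z + 4*y*cos(y*z) + 4*z**2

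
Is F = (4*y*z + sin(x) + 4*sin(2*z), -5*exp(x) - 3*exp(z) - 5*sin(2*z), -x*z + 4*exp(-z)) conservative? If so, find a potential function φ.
No, ∇×F = (3*exp(z) + 10*cos(2*z), 4*y + z + 8*cos(2*z), -4*z - 5*exp(x)) ≠ 0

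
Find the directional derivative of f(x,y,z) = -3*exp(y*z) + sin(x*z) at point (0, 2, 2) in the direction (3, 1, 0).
3*sqrt(10)*(1 - exp(4))/5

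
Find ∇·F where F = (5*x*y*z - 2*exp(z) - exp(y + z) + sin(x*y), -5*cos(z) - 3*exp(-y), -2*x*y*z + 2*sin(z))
-2*x*y + 5*y*z + y*cos(x*y) + 2*cos(z) + 3*exp(-y)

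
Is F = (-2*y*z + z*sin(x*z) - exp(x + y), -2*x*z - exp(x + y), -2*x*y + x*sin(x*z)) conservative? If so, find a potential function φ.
Yes, F is conservative. φ = -2*x*y*z - exp(x + y) - cos(x*z)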